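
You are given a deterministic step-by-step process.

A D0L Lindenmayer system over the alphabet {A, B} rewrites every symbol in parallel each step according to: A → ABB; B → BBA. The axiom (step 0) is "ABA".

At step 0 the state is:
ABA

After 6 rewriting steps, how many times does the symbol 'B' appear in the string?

t=0: ABA
t=1: ABBBBAABB
t=2: ABBBBABBABBABBAABBABBBBABBA
t=3: ABBBBABBABBABBAABBBBABBAABBBBABBAABBBBABBAABBABBBBABBAABBBBABBABBABBAABBBBABBAABB
t=4: ABBBBABBABBABBAABBBBABBAABBBBABBAABBBBABBAABBABBBBABBABBAB…AABBBBABBAABBBBABBAABBABBBBABBABBABBAABBBBABBAABBABBBBABBA  (len 243)
t=5: ABBBBABBABBABBAABBBBABBAABBBBABBAABBBBABBAABBABBBBABBABBAB…ABBABBABBAABBBBABBAABBABBBBABBAABBBBABBABBABBAABBBBABBAABB  (len 729)
t=6: ABBBBABBABBABBAABBBBABBAABBBBABBAABBBBABBAABBABBBBABBABBAB…AABBBBABBAABBBBABBAABBABBBBABBABBABBAABBBBABBAABBABBBBABBA  (len 2187)

1458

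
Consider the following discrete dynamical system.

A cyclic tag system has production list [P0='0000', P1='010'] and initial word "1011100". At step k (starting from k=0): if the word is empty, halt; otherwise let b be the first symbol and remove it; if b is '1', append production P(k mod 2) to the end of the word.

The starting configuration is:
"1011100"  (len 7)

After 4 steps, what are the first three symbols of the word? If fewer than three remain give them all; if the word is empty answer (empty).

100

step 0: "1011100"  (len 7)
step 1: "0111000000"  (len 10)
step 2: "111000000"  (len 9)
step 3: "110000000000"  (len 12)
step 4: "10000000000010"  (len 14)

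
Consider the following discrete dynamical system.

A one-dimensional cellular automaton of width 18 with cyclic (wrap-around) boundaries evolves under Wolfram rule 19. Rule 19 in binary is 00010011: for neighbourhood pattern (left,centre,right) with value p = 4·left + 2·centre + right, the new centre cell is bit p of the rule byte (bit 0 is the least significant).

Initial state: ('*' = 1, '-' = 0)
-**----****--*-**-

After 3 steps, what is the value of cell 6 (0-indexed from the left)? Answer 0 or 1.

1

[0] -**----****--*-**-
[1] *--****----**----*
[2] -**----****--****-
[3] *--****----**----*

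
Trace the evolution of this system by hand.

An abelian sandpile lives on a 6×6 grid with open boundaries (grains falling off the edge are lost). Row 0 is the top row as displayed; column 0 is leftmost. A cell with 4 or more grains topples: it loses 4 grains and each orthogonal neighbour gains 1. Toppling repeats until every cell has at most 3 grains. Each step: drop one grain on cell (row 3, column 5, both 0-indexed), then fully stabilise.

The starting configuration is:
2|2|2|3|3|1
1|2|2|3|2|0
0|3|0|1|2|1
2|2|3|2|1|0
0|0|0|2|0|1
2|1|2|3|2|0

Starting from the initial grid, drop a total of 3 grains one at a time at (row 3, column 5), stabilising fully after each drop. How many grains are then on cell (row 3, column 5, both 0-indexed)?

3

t=0: 2|2|2|3|3|1
1|2|2|3|2|0
0|3|0|1|2|1
2|2|3|2|1|0
0|0|0|2|0|1
2|1|2|3|2|0
t=1: 2|2|2|3|3|1
1|2|2|3|2|0
0|3|0|1|2|1
2|2|3|2|1|1
0|0|0|2|0|1
2|1|2|3|2|0
t=2: 2|2|2|3|3|1
1|2|2|3|2|0
0|3|0|1|2|1
2|2|3|2|1|2
0|0|0|2|0|1
2|1|2|3|2|0
t=3: 2|2|2|3|3|1
1|2|2|3|2|0
0|3|0|1|2|1
2|2|3|2|1|3
0|0|0|2|0|1
2|1|2|3|2|0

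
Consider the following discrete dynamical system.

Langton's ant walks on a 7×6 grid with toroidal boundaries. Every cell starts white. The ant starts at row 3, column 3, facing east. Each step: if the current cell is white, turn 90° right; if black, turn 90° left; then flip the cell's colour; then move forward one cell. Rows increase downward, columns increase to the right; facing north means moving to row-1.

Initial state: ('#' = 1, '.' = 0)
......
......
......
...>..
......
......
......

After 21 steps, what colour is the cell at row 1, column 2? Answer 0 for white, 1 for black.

0

[0] ......
......
......
...>..
......
......
......
[1] ......
......
......
...#..
...v..
......
......
[2] ......
......
......
...#..
..<#..
......
......
[3] ......
......
......
..^#..
..##..
......
......
[4] ......
......
......
..#>..
..##..
......
......
[5] ......
......
...^..
..#...
..##..
......
......
[6] ......
......
...#>.
..#...
..##..
......
......
[7] ......
......
...##.
..#.v.
..##..
......
......
[8] ......
......
...##.
..#<#.
..##..
......
......
[9] ......
......
...^#.
..###.
..##..
......
......
[10] ......
......
..<.#.
..###.
..##..
......
......
[11] ......
..^...
..#.#.
..###.
..##..
......
......
[12] ......
..#>..
..#.#.
..###.
..##..
......
......
[13] ......
..##..
..#v#.
..###.
..##..
......
......
[14] ......
..##..
..<##.
..###.
..##..
......
......
[15] ......
..##..
...##.
..v##.
..##..
......
......
[16] ......
..##..
...##.
...>#.
..##..
......
......
[17] ......
..##..
...^#.
....#.
..##..
......
......
[18] ......
..##..
..<.#.
....#.
..##..
......
......
[19] ......
..^#..
..#.#.
....#.
..##..
......
......
[20] ......
.<.#..
..#.#.
....#.
..##..
......
......
[21] .^....
.#.#..
..#.#.
....#.
..##..
......
......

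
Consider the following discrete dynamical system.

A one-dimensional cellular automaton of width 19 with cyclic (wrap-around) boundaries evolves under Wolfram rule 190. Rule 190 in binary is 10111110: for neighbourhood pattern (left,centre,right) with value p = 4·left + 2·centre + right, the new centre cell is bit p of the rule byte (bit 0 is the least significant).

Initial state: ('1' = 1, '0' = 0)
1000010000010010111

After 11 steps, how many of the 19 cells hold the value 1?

gen 0: 1000010000010010111
gen 1: 0100111000111111111
gen 2: 1111110101111111110
gen 3: 1111101111111111101
gen 4: 1111011111111111011
gen 5: 1110111111111110111
gen 6: 1101111111111101111
gen 7: 1011111111111011111
gen 8: 0111111111110111111
gen 9: 1111111111101111110
gen 10: 1111111111011111101
gen 11: 1111111110111111011

17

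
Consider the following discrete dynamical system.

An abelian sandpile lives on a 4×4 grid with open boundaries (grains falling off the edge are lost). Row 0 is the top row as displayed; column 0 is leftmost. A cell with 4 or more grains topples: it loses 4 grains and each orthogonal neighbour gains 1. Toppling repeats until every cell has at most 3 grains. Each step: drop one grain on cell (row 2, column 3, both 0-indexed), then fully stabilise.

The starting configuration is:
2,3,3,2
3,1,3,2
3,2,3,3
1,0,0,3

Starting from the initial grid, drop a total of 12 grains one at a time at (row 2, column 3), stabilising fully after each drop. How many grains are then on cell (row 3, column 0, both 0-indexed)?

2

k=0  2,3,3,2
3,1,3,2
3,2,3,3
1,0,0,3
k=1  3,0,2,0
3,3,2,1
3,3,1,3
1,0,2,0
k=2  3,0,2,0
3,3,2,2
3,3,2,0
1,0,2,1
k=3  3,0,2,0
3,3,2,2
3,3,2,1
1,0,2,1
k=4  3,0,2,0
3,3,2,2
3,3,2,2
1,0,2,1
k=5  3,0,2,0
3,3,2,2
3,3,2,3
1,0,2,1
k=6  3,0,2,0
3,3,2,3
3,3,3,0
1,0,2,2
k=7  3,0,2,0
3,3,2,3
3,3,3,1
1,0,2,2
k=8  3,0,2,0
3,3,2,3
3,3,3,2
1,0,2,2
k=9  3,0,2,0
3,3,2,3
3,3,3,3
1,0,2,2
k=10  0,2,3,1
2,2,1,1
1,2,2,2
2,1,3,3
k=11  0,2,3,1
2,2,1,1
1,2,2,3
2,1,3,3
k=12  0,2,3,1
2,2,2,2
1,3,0,2
2,2,1,1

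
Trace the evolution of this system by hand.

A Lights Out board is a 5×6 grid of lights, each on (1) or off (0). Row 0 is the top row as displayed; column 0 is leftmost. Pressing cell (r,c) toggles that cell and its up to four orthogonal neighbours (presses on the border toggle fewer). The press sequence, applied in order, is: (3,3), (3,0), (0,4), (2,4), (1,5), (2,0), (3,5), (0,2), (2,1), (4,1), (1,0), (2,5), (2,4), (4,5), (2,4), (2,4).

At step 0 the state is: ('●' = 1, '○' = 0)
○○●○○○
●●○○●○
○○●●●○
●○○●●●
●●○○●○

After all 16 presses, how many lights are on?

k=0  ○○●○○○
●●○○●○
○○●●●○
●○○●●●
●●○○●○
k=1  ○○●○○○
●●○○●○
○○●○●○
●○●○○●
●●○●●○
k=2  ○○●○○○
●●○○●○
●○●○●○
○●●○○●
○●○●●○
k=3  ○○●●●●
●●○○○○
●○●○●○
○●●○○●
○●○●●○
k=4  ○○●●●●
●●○○●○
●○●●○●
○●●○●●
○●○●●○
k=5  ○○●●●○
●●○○○●
●○●●○○
○●●○●●
○●○●●○
k=6  ○○●●●○
○●○○○●
○●●●○○
●●●○●●
○●○●●○
k=7  ○○●●●○
○●○○○●
○●●●○●
●●●○○○
○●○●●●
k=8  ○●○○●○
○●●○○●
○●●●○●
●●●○○○
○●○●●●
k=9  ○●○○●○
○○●○○●
●○○●○●
●○●○○○
○●○●●●
k=10  ○●○○●○
○○●○○●
●○○●○●
●●●○○○
●○●●●●
k=11  ●●○○●○
●●●○○●
○○○●○●
●●●○○○
●○●●●●
k=12  ●●○○●○
●●●○○○
○○○●●○
●●●○○●
●○●●●●
k=13  ●●○○●○
●●●○●○
○○○○○●
●●●○●●
●○●●●●
k=14  ●●○○●○
●●●○●○
○○○○○●
●●●○●○
●○●●○○
k=15  ●●○○●○
●●●○○○
○○○●●○
●●●○○○
●○●●○○
k=16  ●●○○●○
●●●○●○
○○○○○●
●●●○●○
●○●●○○

15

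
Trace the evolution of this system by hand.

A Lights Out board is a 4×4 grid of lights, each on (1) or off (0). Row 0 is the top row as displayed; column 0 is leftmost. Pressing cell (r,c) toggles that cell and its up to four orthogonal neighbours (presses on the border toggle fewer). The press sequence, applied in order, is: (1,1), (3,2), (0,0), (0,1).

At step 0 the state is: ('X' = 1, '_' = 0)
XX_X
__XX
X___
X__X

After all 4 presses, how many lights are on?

10

0) XX_X
__XX
X___
X__X
1) X__X
XX_X
XX__
X__X
2) X__X
XX_X
XXX_
XXX_
3) _X_X
_X_X
XXX_
XXX_
4) X_XX
___X
XXX_
XXX_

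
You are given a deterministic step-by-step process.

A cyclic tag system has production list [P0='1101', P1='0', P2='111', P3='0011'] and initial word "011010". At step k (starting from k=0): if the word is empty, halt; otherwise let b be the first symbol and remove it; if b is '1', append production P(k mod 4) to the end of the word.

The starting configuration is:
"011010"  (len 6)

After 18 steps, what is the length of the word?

18

step 0: "011010"  (len 6)
step 1: "11010"  (len 5)
step 2: "10100"  (len 5)
step 3: "0100111"  (len 7)
step 4: "100111"  (len 6)
step 5: "001111101"  (len 9)
step 6: "01111101"  (len 8)
step 7: "1111101"  (len 7)
step 8: "1111010011"  (len 10)
step 9: "1110100111101"  (len 13)
step 10: "1101001111010"  (len 13)
step 11: "101001111010111"  (len 15)
step 12: "010011110101110011"  (len 18)
step 13: "10011110101110011"  (len 17)
step 14: "00111101011100110"  (len 17)
step 15: "0111101011100110"  (len 16)
step 16: "111101011100110"  (len 15)
step 17: "111010111001101101"  (len 18)
step 18: "110101110011011010"  (len 18)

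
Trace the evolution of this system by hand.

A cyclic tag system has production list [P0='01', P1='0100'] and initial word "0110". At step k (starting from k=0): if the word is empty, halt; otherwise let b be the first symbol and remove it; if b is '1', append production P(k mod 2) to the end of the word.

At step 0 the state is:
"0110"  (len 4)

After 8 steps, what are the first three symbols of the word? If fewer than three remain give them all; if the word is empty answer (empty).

010

gen 0: "0110"  (len 4)
gen 1: "110"  (len 3)
gen 2: "100100"  (len 6)
gen 3: "0010001"  (len 7)
gen 4: "010001"  (len 6)
gen 5: "10001"  (len 5)
gen 6: "00010100"  (len 8)
gen 7: "0010100"  (len 7)
gen 8: "010100"  (len 6)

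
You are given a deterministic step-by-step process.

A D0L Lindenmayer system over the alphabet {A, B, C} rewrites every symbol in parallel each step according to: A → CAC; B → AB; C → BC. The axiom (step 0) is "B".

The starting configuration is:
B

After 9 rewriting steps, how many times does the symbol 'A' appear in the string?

405

t=0: B
t=1: AB
t=2: CACAB
t=3: BCCACBCCACAB
t=4: ABBCBCCACBCABBCBCCACBCCACAB
t=5: CACABABBCABBCBCCACBCABBCCACABABBCABBCBCCACBCABBCBCCACBCCACAB
t=6: BCCACBCCACABCACABABBCCACABABBCABBCBCCACBCABBCCACABABBCBCCA…CABABBCABBCBCCACBCABBCCACABABBCABBCBCCACBCABBCBCCACBCCACAB  (len 135)
t=7: ABBCBCCACBCABBCBCCACBCCACABBCCACBCCACABCACABABBCBCCACBCCAC…CABABBCABBCBCCACBCABBCCACABABBCABBCBCCACBCABBCBCCACBCCACAB  (len 306)
t=8: CACABABBCABBCBCCACBCABBCCACABABBCABBCBCCACBCABBCBCCACBCCAC…CABABBCABBCBCCACBCABBCCACABABBCABBCBCCACBCABBCBCCACBCCACAB  (len 693)
t=9: BCCACBCCACABCACABABBCCACABABBCABBCBCCACBCABBCCACABABBCBCCA…CABABBCABBCBCCACBCABBCCACABABBCABBCBCCACBCABBCBCCACBCCACAB  (len 1566)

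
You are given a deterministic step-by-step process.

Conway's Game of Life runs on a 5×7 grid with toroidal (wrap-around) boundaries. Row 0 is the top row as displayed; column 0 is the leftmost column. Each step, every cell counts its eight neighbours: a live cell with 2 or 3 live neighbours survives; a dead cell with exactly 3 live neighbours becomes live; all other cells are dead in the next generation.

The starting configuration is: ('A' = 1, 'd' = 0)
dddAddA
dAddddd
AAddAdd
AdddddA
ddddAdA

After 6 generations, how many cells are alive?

13

t=0: dddAddA
dAddddd
AAddAdd
AdddddA
ddddAdA
t=1: AddddAd
dAAdddd
dAddddA
dAddddA
ddddddA
t=2: AAddddA
dAAdddA
dAddddd
dddddAA
dddddAA
t=3: dAAdddd
ddAdddA
dAAddAA
AddddAA
ddddddd
t=4: dAAdddd
dddAdAA
dAAdddd
AAdddAd
AAddddA
t=5: dAAddAd
AddAddd
dAAdAAd
ddddddd
ddddddA
t=6: AAAdddA
AddAdAA
dAAAAdd
dddddAd
ddddddd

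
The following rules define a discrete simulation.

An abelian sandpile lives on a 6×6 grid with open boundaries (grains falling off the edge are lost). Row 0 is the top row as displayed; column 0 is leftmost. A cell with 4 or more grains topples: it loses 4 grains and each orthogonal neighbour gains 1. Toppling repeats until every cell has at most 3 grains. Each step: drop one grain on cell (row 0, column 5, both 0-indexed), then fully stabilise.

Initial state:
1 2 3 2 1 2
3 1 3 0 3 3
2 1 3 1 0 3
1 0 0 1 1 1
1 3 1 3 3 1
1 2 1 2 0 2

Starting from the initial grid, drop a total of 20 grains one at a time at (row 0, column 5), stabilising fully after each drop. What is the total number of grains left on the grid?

k=0  1 2 3 2 1 2
3 1 3 0 3 3
2 1 3 1 0 3
1 0 0 1 1 1
1 3 1 3 3 1
1 2 1 2 0 2
k=1  1 2 3 2 1 3
3 1 3 0 3 3
2 1 3 1 0 3
1 0 0 1 1 1
1 3 1 3 3 1
1 2 1 2 0 2
k=2  1 2 3 2 3 1
3 1 3 1 0 2
2 1 3 1 2 0
1 0 0 1 1 2
1 3 1 3 3 1
1 2 1 2 0 2
k=3  1 2 3 2 3 2
3 1 3 1 0 2
2 1 3 1 2 0
1 0 0 1 1 2
1 3 1 3 3 1
1 2 1 2 0 2
k=4  1 2 3 2 3 3
3 1 3 1 0 2
2 1 3 1 2 0
1 0 0 1 1 2
1 3 1 3 3 1
1 2 1 2 0 2
k=5  1 2 3 3 0 1
3 1 3 1 1 3
2 1 3 1 2 0
1 0 0 1 1 2
1 3 1 3 3 1
1 2 1 2 0 2
k=6  1 2 3 3 0 2
3 1 3 1 1 3
2 1 3 1 2 0
1 0 0 1 1 2
1 3 1 3 3 1
1 2 1 2 0 2
k=7  1 2 3 3 0 3
3 1 3 1 1 3
2 1 3 1 2 0
1 0 0 1 1 2
1 3 1 3 3 1
1 2 1 2 0 2
k=8  1 2 3 3 1 1
3 1 3 1 2 0
2 1 3 1 2 1
1 0 0 1 1 2
1 3 1 3 3 1
1 2 1 2 0 2
k=9  1 2 3 3 1 2
3 1 3 1 2 0
2 1 3 1 2 1
1 0 0 1 1 2
1 3 1 3 3 1
1 2 1 2 0 2
k=10  1 2 3 3 1 3
3 1 3 1 2 0
2 1 3 1 2 1
1 0 0 1 1 2
1 3 1 3 3 1
1 2 1 2 0 2
k=11  1 2 3 3 2 0
3 1 3 1 2 1
2 1 3 1 2 1
1 0 0 1 1 2
1 3 1 3 3 1
1 2 1 2 0 2
k=12  1 2 3 3 2 1
3 1 3 1 2 1
2 1 3 1 2 1
1 0 0 1 1 2
1 3 1 3 3 1
1 2 1 2 0 2
k=13  1 2 3 3 2 2
3 1 3 1 2 1
2 1 3 1 2 1
1 0 0 1 1 2
1 3 1 3 3 1
1 2 1 2 0 2
k=14  1 2 3 3 2 3
3 1 3 1 2 1
2 1 3 1 2 1
1 0 0 1 1 2
1 3 1 3 3 1
1 2 1 2 0 2
k=15  1 2 3 3 3 0
3 1 3 1 2 2
2 1 3 1 2 1
1 0 0 1 1 2
1 3 1 3 3 1
1 2 1 2 0 2
k=16  1 2 3 3 3 1
3 1 3 1 2 2
2 1 3 1 2 1
1 0 0 1 1 2
1 3 1 3 3 1
1 2 1 2 0 2
k=17  1 2 3 3 3 2
3 1 3 1 2 2
2 1 3 1 2 1
1 0 0 1 1 2
1 3 1 3 3 1
1 2 1 2 0 2
k=18  1 2 3 3 3 3
3 1 3 1 2 2
2 1 3 1 2 1
1 0 0 1 1 2
1 3 1 3 3 1
1 2 1 2 0 2
k=19  1 3 1 1 1 1
3 2 1 3 3 3
2 2 0 2 2 1
1 0 1 1 1 2
1 3 1 3 3 1
1 2 1 2 0 2
k=20  1 3 1 1 1 2
3 2 1 3 3 3
2 2 0 2 2 1
1 0 1 1 1 2
1 3 1 3 3 1
1 2 1 2 0 2

59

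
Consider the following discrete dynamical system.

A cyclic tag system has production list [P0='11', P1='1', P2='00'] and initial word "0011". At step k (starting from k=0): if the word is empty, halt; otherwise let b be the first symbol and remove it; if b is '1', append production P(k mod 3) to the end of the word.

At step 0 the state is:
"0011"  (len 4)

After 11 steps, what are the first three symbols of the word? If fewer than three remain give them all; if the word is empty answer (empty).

[0] "0011"  (len 4)
[1] "011"  (len 3)
[2] "11"  (len 2)
[3] "100"  (len 3)
[4] "0011"  (len 4)
[5] "011"  (len 3)
[6] "11"  (len 2)
[7] "111"  (len 3)
[8] "111"  (len 3)
[9] "1100"  (len 4)
[10] "10011"  (len 5)
[11] "00111"  (len 5)

001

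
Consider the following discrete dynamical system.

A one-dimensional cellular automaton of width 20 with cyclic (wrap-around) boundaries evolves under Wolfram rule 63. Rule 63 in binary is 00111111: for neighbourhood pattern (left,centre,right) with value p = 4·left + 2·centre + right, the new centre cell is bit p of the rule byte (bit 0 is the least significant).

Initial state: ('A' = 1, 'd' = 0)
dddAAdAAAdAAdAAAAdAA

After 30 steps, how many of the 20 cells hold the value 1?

[0] dddAAdAAAdAAdAAAAdAA
[1] AAAAdAAddAAdAAdddAAd
[2] AdddAAdAAAdAAdAAAAdA
[3] dAAAAdAAddAAdAAdddAA
[4] AAdddAAdAAAdAAdAAAAd
[5] AdAAAAdAAddAAdAAdddA
[6] dAAdddAAdAAAdAAdAAAA
[7] AAdAAAAdAAddAAdAAddd
[8] AdAAdddAAdAAAdAAdAAA
[9] dAAdAAAAdAAddAAdAAdd
[10] AAdAAdddAAdAAAdAAdAA
[11] ddAAdAAAAdAAddAAdAAd
[12] AAAdAAdddAAdAAAdAAdA
[13] dddAAdAAAAdAAddAAdAA
[14] AAAAdAAdddAAdAAAdAAd
[15] AdddAAdAAAAdAAddAAdA
[16] dAAAAdAAdddAAdAAAdAA
[17] AAdddAAdAAAAdAAddAAd
[18] AdAAAAdAAdddAAdAAAdA
[19] dAAdddAAdAAAAdAAddAA
[20] AAdAAAAdAAdddAAdAAAd
[21] AdAAdddAAdAAAAdAAddA
[22] dAAdAAAAdAAdddAAdAAA
[23] AAdAAdddAAdAAAAdAAdd
[24] AdAAdAAAAdAAdddAAdAA
[25] dAAdAAdddAAdAAAAdAAd
[26] AAdAAdAAAAdAAdddAAdA
[27] ddAAdAAdddAAdAAAAdAA
[28] AAAdAAdAAAAdAAdddAAd
[29] AddAAdAAdddAAdAAAAdA
[30] dAAAdAAdAAAAdAAdddAA

13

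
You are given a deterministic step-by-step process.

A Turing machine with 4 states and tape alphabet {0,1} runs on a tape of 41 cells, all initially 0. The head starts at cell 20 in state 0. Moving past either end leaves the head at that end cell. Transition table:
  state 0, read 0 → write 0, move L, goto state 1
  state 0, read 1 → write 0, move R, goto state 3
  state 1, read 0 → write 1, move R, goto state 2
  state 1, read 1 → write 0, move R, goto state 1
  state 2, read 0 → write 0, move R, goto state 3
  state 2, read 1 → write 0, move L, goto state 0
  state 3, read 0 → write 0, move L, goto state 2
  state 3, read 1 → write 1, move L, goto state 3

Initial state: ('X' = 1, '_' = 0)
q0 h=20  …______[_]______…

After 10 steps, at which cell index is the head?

20

t=0: q0 h=20  …______[_]______…
t=1: q1 h=19  …______[_]______…
t=2: q2 h=20  …_____X[_]______…
t=3: q3 h=21  …____X_[_]______…
t=4: q2 h=20  …_____X[_]______…
t=5: q3 h=21  …____X_[_]______…
t=6: q2 h=20  …_____X[_]______…
t=7: q3 h=21  …____X_[_]______…
t=8: q2 h=20  …_____X[_]______…
t=9: q3 h=21  …____X_[_]______…
t=10: q2 h=20  …_____X[_]______…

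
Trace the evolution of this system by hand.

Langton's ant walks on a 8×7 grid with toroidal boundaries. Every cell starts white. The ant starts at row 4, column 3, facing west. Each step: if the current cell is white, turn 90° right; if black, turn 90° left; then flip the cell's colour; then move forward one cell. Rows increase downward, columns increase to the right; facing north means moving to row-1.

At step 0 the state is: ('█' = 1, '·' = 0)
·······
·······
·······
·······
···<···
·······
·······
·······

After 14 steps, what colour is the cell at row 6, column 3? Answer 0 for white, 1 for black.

1

0) ·······
·······
·······
·······
···<···
·······
·······
·······
1) ·······
·······
·······
···^···
···█···
·······
·······
·······
2) ·······
·······
·······
···█>··
···█···
·······
·······
·······
3) ·······
·······
·······
···██··
···█v··
·······
·······
·······
4) ·······
·······
·······
···██··
···<█··
·······
·······
·······
5) ·······
·······
·······
···██··
····█··
···v···
·······
·······
6) ·······
·······
·······
···██··
····█··
··<█···
·······
·······
7) ·······
·······
·······
···██··
··^·█··
··██···
·······
·······
8) ·······
·······
·······
···██··
··█>█··
··██···
·······
·······
9) ·······
·······
·······
···██··
··███··
··█v···
·······
·······
10) ·······
·······
·······
···██··
··███··
··█·>··
·······
·······
11) ·······
·······
·······
···██··
··███··
··█·█··
····v··
·······
12) ·······
·······
·······
···██··
··███··
··█·█··
···<█··
·······
13) ·······
·······
·······
···██··
··███··
··█^█··
···██··
·······
14) ·······
·······
·······
···██··
··███··
··██>··
···██··
·······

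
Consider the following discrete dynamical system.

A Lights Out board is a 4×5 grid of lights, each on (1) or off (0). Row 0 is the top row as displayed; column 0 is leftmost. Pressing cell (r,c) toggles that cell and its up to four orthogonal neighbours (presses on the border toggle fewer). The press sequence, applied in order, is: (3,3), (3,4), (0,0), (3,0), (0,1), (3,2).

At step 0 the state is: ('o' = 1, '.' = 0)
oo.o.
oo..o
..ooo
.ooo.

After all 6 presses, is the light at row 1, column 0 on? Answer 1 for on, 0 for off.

0

k=0  oo.o.
oo..o
..ooo
.ooo.
k=1  oo.o.
oo..o
..o.o
.o..o
k=2  oo.o.
oo..o
..o..
.o.o.
k=3  ...o.
.o..o
..o..
.o.o.
k=4  ...o.
.o..o
o.o..
o..o.
k=5  oooo.
....o
o.o..
o..o.
k=6  oooo.
....o
o....
ooo..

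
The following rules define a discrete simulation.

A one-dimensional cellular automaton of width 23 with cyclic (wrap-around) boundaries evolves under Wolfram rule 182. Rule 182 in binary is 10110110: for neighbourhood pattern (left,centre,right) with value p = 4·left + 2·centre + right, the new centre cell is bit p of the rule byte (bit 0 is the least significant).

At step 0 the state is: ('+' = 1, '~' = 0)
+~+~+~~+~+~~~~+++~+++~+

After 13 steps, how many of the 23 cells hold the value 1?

15

t=0: +~+~+~~+~+~~~~+++~+++~+
t=1: ~++++++++++~~+~+~+~+~+~
t=2: +~++++++++~++++++++++++
t=3: ~+~++++++~+~+++++++++++
t=4: +++~++++~+++~+++++++++~
t=5: ~+~+~++~+~+~+~+++++++~+
t=6: +++++~~+++++++~+++++~++
t=7: ++++~++~+++++~+~+++~+~+
t=8: +++~+~~+~+++~+++~+~+++~
t=9: ~+~++++++~+~+~+~+++~+~+
t=10: +++~++++~+++++++~+~++++
t=11: ++~+~++~+~+++++~+++~+++
t=12: +~+++~~+++~+++~+~+~+~++
t=13: ~+~+~++~+~+~+~+++++++~+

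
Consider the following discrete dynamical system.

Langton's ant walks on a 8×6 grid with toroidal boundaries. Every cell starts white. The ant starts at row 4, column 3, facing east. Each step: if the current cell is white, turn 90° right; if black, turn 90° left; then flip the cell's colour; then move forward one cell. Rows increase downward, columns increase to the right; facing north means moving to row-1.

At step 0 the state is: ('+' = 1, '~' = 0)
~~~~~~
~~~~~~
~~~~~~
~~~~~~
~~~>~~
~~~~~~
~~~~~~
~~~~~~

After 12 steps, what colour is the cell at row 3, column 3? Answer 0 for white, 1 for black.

[0] ~~~~~~
~~~~~~
~~~~~~
~~~~~~
~~~>~~
~~~~~~
~~~~~~
~~~~~~
[1] ~~~~~~
~~~~~~
~~~~~~
~~~~~~
~~~+~~
~~~v~~
~~~~~~
~~~~~~
[2] ~~~~~~
~~~~~~
~~~~~~
~~~~~~
~~~+~~
~~<+~~
~~~~~~
~~~~~~
[3] ~~~~~~
~~~~~~
~~~~~~
~~~~~~
~~^+~~
~~++~~
~~~~~~
~~~~~~
[4] ~~~~~~
~~~~~~
~~~~~~
~~~~~~
~~+>~~
~~++~~
~~~~~~
~~~~~~
[5] ~~~~~~
~~~~~~
~~~~~~
~~~^~~
~~+~~~
~~++~~
~~~~~~
~~~~~~
[6] ~~~~~~
~~~~~~
~~~~~~
~~~+>~
~~+~~~
~~++~~
~~~~~~
~~~~~~
[7] ~~~~~~
~~~~~~
~~~~~~
~~~++~
~~+~v~
~~++~~
~~~~~~
~~~~~~
[8] ~~~~~~
~~~~~~
~~~~~~
~~~++~
~~+<+~
~~++~~
~~~~~~
~~~~~~
[9] ~~~~~~
~~~~~~
~~~~~~
~~~^+~
~~+++~
~~++~~
~~~~~~
~~~~~~
[10] ~~~~~~
~~~~~~
~~~~~~
~~<~+~
~~+++~
~~++~~
~~~~~~
~~~~~~
[11] ~~~~~~
~~~~~~
~~^~~~
~~+~+~
~~+++~
~~++~~
~~~~~~
~~~~~~
[12] ~~~~~~
~~~~~~
~~+>~~
~~+~+~
~~+++~
~~++~~
~~~~~~
~~~~~~

0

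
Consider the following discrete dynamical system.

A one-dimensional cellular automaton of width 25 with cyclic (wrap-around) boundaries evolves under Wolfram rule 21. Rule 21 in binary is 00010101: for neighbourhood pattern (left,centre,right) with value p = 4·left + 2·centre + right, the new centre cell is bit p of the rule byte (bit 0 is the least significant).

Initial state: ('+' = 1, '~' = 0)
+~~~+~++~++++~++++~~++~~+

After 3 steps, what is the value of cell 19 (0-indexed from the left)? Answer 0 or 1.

0

t=0: +~~~+~++~++++~++++~~++~~+
t=1: ~++~+~~~~~~~~~~~~~+~~~+~~
t=2: ~~~~+++++++++++++~+++~+++
t=3: +++~~~~~~~~~~~~~~~~~~~~~~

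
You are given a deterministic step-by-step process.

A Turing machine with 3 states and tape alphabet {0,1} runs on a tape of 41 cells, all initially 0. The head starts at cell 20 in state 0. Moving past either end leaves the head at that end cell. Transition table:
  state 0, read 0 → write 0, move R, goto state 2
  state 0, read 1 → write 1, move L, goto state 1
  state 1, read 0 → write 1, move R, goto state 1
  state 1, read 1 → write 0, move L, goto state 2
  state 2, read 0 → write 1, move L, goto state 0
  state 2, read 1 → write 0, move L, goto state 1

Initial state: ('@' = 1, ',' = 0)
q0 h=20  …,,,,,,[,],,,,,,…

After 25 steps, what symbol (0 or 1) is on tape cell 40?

gen 0: q0 h=20  …,,,,,,[,],,,,,,…
gen 1: q2 h=21  …,,,,,,[,],,,,,,…
gen 2: q0 h=20  …,,,,,,[,]@,,,,,…
gen 3: q2 h=21  …,,,,,,[@],,,,,,…
gen 4: q1 h=20  …,,,,,,[,],,,,,,…
gen 5: q1 h=21  …,,,,,@[,],,,,,,…
gen 6: q1 h=22  …,,,,@@[,],,,,,,…
gen 7: q1 h=23  …,,,@@@[,],,,,,,…
gen 8: q1 h=24  …,,@@@@[,],,,,,,…
gen 9: q1 h=25  …,@@@@@[,],,,,,,…
gen 10: q1 h=26  …@@@@@@[,],,,,,,…
gen 11: q1 h=27  …@@@@@@[,],,,,,,…
gen 12: q1 h=28  …@@@@@@[,],,,,,,…
gen 13: q1 h=29  …@@@@@@[,],,,,,,…
gen 14: q1 h=30  …@@@@@@[,],,,,,,…
gen 15: q1 h=31  …@@@@@@[,],,,,,,…
gen 16: q1 h=32  …@@@@@@[,],,,,,,…
gen 17: q1 h=33  …@@@@@@[,],,,,,,…
gen 18: q1 h=34  …@@@@@@[,],,,,,,|
gen 19: q1 h=35  …@@@@@@[,],,,,,|
gen 20: q1 h=36  …@@@@@@[,],,,,|
gen 21: q1 h=37  …@@@@@@[,],,,|
gen 22: q1 h=38  …@@@@@@[,],,|
gen 23: q1 h=39  …@@@@@@[,],|
gen 24: q1 h=40  …@@@@@@[,]|
gen 25: q1 h=40  …@@@@@@[@]|

1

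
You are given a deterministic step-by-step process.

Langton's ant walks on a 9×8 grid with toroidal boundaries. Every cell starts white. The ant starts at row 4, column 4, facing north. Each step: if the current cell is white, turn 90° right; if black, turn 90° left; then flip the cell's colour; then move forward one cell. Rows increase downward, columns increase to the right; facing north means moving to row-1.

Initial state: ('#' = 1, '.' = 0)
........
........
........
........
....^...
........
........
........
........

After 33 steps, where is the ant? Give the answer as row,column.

6,3

k=0  ........
........
........
........
....^...
........
........
........
........
k=1  ........
........
........
........
....#>..
........
........
........
........
k=2  ........
........
........
........
....##..
.....v..
........
........
........
k=3  ........
........
........
........
....##..
....<#..
........
........
........
k=4  ........
........
........
........
....^#..
....##..
........
........
........
k=5  ........
........
........
........
...<.#..
....##..
........
........
........
k=6  ........
........
........
...^....
...#.#..
....##..
........
........
........
k=7  ........
........
........
...#>...
...#.#..
....##..
........
........
........
k=8  ........
........
........
...##...
...#v#..
....##..
........
........
........
k=9  ........
........
........
...##...
...<##..
....##..
........
........
........
k=10  ........
........
........
...##...
....##..
...v##..
........
........
........
k=11  ........
........
........
...##...
....##..
..<###..
........
........
........
k=12  ........
........
........
...##...
..^.##..
..####..
........
........
........
k=13  ........
........
........
...##...
..#>##..
..####..
........
........
........
k=14  ........
........
........
...##...
..####..
..#v##..
........
........
........
k=15  ........
........
........
...##...
..####..
..#.>#..
........
........
........
k=16  ........
........
........
...##...
..##^#..
..#..#..
........
........
........
k=17  ........
........
........
...##...
..#<.#..
..#..#..
........
........
........
k=18  ........
........
........
...##...
..#..#..
..#v.#..
........
........
........
k=19  ........
........
........
...##...
..#..#..
..<#.#..
........
........
........
k=20  ........
........
........
...##...
..#..#..
...#.#..
..v.....
........
........
k=21  ........
........
........
...##...
..#..#..
...#.#..
.<#.....
........
........
k=22  ........
........
........
...##...
..#..#..
.^.#.#..
.##.....
........
........
k=23  ........
........
........
...##...
..#..#..
.#>#.#..
.##.....
........
........
k=24  ........
........
........
...##...
..#..#..
.###.#..
.#v.....
........
........
k=25  ........
........
........
...##...
..#..#..
.###.#..
.#.>....
........
........
k=26  ........
........
........
...##...
..#..#..
.###.#..
.#.#....
...v....
........
k=27  ........
........
........
...##...
..#..#..
.###.#..
.#.#....
..<#....
........
k=28  ........
........
........
...##...
..#..#..
.###.#..
.#^#....
..##....
........
k=29  ........
........
........
...##...
..#..#..
.###.#..
.##>....
..##....
........
k=30  ........
........
........
...##...
..#..#..
.##^.#..
.##.....
..##....
........
k=31  ........
........
........
...##...
..#..#..
.#<..#..
.##.....
..##....
........
k=32  ........
........
........
...##...
..#..#..
.#...#..
.#v.....
..##....
........
k=33  ........
........
........
...##...
..#..#..
.#...#..
.#.>....
..##....
........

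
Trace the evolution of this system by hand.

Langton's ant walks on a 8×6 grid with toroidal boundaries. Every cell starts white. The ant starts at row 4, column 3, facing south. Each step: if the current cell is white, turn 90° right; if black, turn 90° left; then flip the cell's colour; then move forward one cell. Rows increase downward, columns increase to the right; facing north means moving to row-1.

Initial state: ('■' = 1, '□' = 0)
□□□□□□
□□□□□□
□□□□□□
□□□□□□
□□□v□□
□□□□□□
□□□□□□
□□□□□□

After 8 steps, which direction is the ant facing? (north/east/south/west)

north

[0] □□□□□□
□□□□□□
□□□□□□
□□□□□□
□□□v□□
□□□□□□
□□□□□□
□□□□□□
[1] □□□□□□
□□□□□□
□□□□□□
□□□□□□
□□<■□□
□□□□□□
□□□□□□
□□□□□□
[2] □□□□□□
□□□□□□
□□□□□□
□□^□□□
□□■■□□
□□□□□□
□□□□□□
□□□□□□
[3] □□□□□□
□□□□□□
□□□□□□
□□■>□□
□□■■□□
□□□□□□
□□□□□□
□□□□□□
[4] □□□□□□
□□□□□□
□□□□□□
□□■■□□
□□■v□□
□□□□□□
□□□□□□
□□□□□□
[5] □□□□□□
□□□□□□
□□□□□□
□□■■□□
□□■□>□
□□□□□□
□□□□□□
□□□□□□
[6] □□□□□□
□□□□□□
□□□□□□
□□■■□□
□□■□■□
□□□□v□
□□□□□□
□□□□□□
[7] □□□□□□
□□□□□□
□□□□□□
□□■■□□
□□■□■□
□□□<■□
□□□□□□
□□□□□□
[8] □□□□□□
□□□□□□
□□□□□□
□□■■□□
□□■^■□
□□□■■□
□□□□□□
□□□□□□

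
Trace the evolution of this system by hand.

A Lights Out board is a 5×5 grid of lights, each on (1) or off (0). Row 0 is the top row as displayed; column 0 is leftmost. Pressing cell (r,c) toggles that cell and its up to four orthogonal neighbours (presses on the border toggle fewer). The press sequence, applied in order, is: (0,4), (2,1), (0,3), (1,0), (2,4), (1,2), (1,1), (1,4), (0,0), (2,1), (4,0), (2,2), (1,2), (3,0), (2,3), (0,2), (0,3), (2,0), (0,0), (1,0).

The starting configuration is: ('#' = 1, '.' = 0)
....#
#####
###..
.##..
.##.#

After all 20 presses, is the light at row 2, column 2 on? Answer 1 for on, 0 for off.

0) ....#
#####
###..
.##..
.##.#
1) ...#.
####.
###..
.##..
.##.#
2) ...#.
#.##.
.....
..#..
.##.#
3) ..#.#
#.#..
.....
..#..
.##.#
4) #.#.#
.##..
#....
..#..
.##.#
5) #.#.#
.##.#
#..##
..#.#
.##.#
6) #...#
...##
#.###
..#.#
.##.#
7) ##..#
#####
#####
..#.#
.##.#
8) ##...
###..
####.
..#.#
.##.#
9) .....
.##..
####.
..#.#
.##.#
10) .....
..#..
...#.
.##.#
.##.#
11) .....
..#..
...#.
###.#
#.#.#
12) .....
.....
.##..
##..#
#.#.#
13) ..#..
.###.
.#...
##..#
#.#.#
14) ..#..
.###.
##...
....#
..#.#
15) ..#..
.##..
#####
...##
..#.#
16) .#.#.
.#...
#####
...##
..#.#
17) .##.#
.#.#.
#####
...##
..#.#
18) .##.#
##.#.
..###
#..##
..#.#
19) #.#.#
.#.#.
..###
#..##
..#.#
20) ..#.#
#..#.
#.###
#..##
..#.#

1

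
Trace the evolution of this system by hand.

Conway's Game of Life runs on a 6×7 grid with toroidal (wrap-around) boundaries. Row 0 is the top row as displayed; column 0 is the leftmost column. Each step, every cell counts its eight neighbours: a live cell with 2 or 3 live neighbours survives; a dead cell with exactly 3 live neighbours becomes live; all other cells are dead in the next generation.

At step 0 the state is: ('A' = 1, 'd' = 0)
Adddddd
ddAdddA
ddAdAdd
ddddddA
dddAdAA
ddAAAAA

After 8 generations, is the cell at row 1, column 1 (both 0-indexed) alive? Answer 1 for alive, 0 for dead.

t=0: Adddddd
ddAdddA
ddAdAdd
ddddddA
dddAdAA
ddAAAAA
t=1: AAAdAdd
dAdAddd
dddAdAd
dddAAdA
AdAAddd
AdAAddd
t=2: AdddAdd
AAdAddd
dddAdAd
dddddAA
AdddddA
AdddAdA
t=3: dddAAAd
AAAAddA
AdAddAd
AdddAAd
ddddddd
dAddddd
t=4: dddAAAA
Adddddd
ddAddAd
dAddAAd
ddddddd
ddddAdd
t=5: dddAAAA
dddAddd
dAddAAA
ddddAAd
ddddAAd
dddAAdd
t=6: ddAddAd
AdAAddd
dddAddA
dddAddd
ddddddd
ddddddA
t=7: dAAAddA
dAAAAdA
dddAAdd
ddddddd
ddddddd
ddddddd
t=8: dAddAAd
dAddddd
ddddAAd
ddddddd
ddddddd
ddAdddd

1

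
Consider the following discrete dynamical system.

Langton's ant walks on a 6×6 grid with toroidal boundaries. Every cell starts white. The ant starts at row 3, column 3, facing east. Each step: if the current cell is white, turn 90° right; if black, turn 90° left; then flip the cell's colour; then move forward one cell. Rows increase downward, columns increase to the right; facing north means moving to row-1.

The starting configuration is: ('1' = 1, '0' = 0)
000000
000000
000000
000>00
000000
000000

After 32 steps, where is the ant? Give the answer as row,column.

1,1

t=0: 000000
000000
000000
000>00
000000
000000
t=1: 000000
000000
000000
000100
000v00
000000
t=2: 000000
000000
000000
000100
00<100
000000
t=3: 000000
000000
000000
00^100
001100
000000
t=4: 000000
000000
000000
001>00
001100
000000
t=5: 000000
000000
000^00
001000
001100
000000
t=6: 000000
000000
0001>0
001000
001100
000000
t=7: 000000
000000
000110
0010v0
001100
000000
t=8: 000000
000000
000110
001<10
001100
000000
t=9: 000000
000000
000^10
001110
001100
000000
t=10: 000000
000000
00<010
001110
001100
000000
t=11: 000000
00^000
001010
001110
001100
000000
t=12: 000000
001>00
001010
001110
001100
000000
t=13: 000000
001100
001v10
001110
001100
000000
t=14: 000000
001100
00<110
001110
001100
000000
t=15: 000000
001100
000110
00v110
001100
000000
t=16: 000000
001100
000110
000>10
001100
000000
t=17: 000000
001100
000^10
000010
001100
000000
t=18: 000000
001100
00<010
000010
001100
000000
t=19: 000000
00^100
001010
000010
001100
000000
t=20: 000000
0<0100
001010
000010
001100
000000
t=21: 0^0000
010100
001010
000010
001100
000000
t=22: 01>000
010100
001010
000010
001100
000000
t=23: 011000
01v100
001010
000010
001100
000000
t=24: 011000
0<1100
001010
000010
001100
000000
t=25: 011000
001100
0v1010
000010
001100
000000
t=26: 011000
001100
<11010
000010
001100
000000
t=27: 011000
^01100
111010
000010
001100
000000
t=28: 011000
1>1100
111010
000010
001100
000000
t=29: 011000
111100
1v1010
000010
001100
000000
t=30: 011000
111100
10>010
000010
001100
000000
t=31: 011000
11^100
100010
000010
001100
000000
t=32: 011000
1<0100
100010
000010
001100
000000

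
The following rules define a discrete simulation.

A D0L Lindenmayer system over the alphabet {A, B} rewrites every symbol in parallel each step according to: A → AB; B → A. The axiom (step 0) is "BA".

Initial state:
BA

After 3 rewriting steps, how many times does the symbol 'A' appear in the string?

[0] BA
[1] AAB
[2] ABABA
[3] ABAABAAB

5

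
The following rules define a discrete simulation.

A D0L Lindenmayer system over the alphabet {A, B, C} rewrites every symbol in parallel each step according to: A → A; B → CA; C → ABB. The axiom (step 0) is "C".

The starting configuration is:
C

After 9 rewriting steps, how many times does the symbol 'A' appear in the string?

[0] C
[1] ABB
[2] ACACA
[3] AABBAABBA
[4] AACACAAACACAA
[5] AAABBAABBAAAABBAABBAA
[6] AAACACAAACACAAAAACACAAACACAAA
[7] AAAABBAABBAAAABBAABBAAAAAABBAABBAAAABBAABBAAA
[8] AAAACACAAACACAAAAACACAAACACAAAAAAACACAAACACAAAAACACAAACACAAAA
[9] AAAAABBAABBAAAABBAABBAAAAAABBAABBAAAABBAABBAAAAAAAABBAABBAAAABBAABBAAAAAABBAABBAAAABBAABBAAAA

61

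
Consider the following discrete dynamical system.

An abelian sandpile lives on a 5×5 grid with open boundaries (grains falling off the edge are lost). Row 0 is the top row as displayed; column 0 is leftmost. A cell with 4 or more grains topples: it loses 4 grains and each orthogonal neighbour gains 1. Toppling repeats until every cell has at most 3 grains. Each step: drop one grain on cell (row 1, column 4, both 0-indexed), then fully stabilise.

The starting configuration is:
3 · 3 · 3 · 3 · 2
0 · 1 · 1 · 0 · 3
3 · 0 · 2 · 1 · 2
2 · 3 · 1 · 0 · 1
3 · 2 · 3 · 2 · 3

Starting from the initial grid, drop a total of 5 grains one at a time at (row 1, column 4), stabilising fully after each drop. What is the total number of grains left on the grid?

42

gen 0: 3 · 3 · 3 · 3 · 2
0 · 1 · 1 · 0 · 3
3 · 0 · 2 · 1 · 2
2 · 3 · 1 · 0 · 1
3 · 2 · 3 · 2 · 3
gen 1: 3 · 3 · 3 · 3 · 3
0 · 1 · 1 · 1 · 0
3 · 0 · 2 · 1 · 3
2 · 3 · 1 · 0 · 1
3 · 2 · 3 · 2 · 3
gen 2: 3 · 3 · 3 · 3 · 3
0 · 1 · 1 · 1 · 1
3 · 0 · 2 · 1 · 3
2 · 3 · 1 · 0 · 1
3 · 2 · 3 · 2 · 3
gen 3: 3 · 3 · 3 · 3 · 3
0 · 1 · 1 · 1 · 2
3 · 0 · 2 · 1 · 3
2 · 3 · 1 · 0 · 1
3 · 2 · 3 · 2 · 3
gen 4: 3 · 3 · 3 · 3 · 3
0 · 1 · 1 · 1 · 3
3 · 0 · 2 · 1 · 3
2 · 3 · 1 · 0 · 1
3 · 2 · 3 · 2 · 3
gen 5: 0 · 1 · 1 · 1 · 1
1 · 2 · 2 · 3 · 2
3 · 0 · 2 · 2 · 0
2 · 3 · 1 · 0 · 2
3 · 2 · 3 · 2 · 3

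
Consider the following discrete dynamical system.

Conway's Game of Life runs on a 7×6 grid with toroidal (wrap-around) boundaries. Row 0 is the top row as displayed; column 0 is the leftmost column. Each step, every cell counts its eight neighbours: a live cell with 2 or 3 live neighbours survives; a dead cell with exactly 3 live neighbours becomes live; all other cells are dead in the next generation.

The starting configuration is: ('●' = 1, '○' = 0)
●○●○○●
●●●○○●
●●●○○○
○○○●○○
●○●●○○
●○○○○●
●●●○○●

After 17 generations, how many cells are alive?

step 0: ●○●○○●
●●●○○●
●●●○○○
○○○●○○
●○●●○○
●○○○○●
●●●○○●
step 1: ○○○●●○
○○○●○○
○○○●○●
●○○●○○
●●●●●●
○○○●●○
○○●○●○
step 2: ○○●○●○
○○●●○○
○○●●○○
○○○○○○
●●○○○○
●○○○○○
○○●○○●
step 3: ○●●○●○
○●○○●○
○○●●○○
○●●○○○
●●○○○○
●○○○○●
○●○●○●
step 4: ○●○○●●
○●○○●○
○○○●○○
●○○●○○
○○●○○●
○○●○●●
○●○●○●
step 5: ○●○●○●
●○●●●●
○○●●●○
○○●●●○
●●●○○●
○●●○○●
○●○●○○
step 6: ○●○○○●
●○○○○○
○○○○○○
●○○○○○
○○○○○●
○○○●●●
○●○●○○
step 7: ○●●○○○
●○○○○○
○○○○○○
○○○○○○
●○○○○●
●○●●○●
○○○●○●
step 8: ●●●○○○
○●○○○○
○○○○○○
○○○○○○
●●○○●●
○●●●○○
○○○●○●
step 9: ●●●○○○
●●●○○○
○○○○○○
●○○○○●
●●○●●●
○●○●○○
○○○●●○
step 10: ●○○○○●
●○●○○○
○○○○○●
○●○○○○
○●○●○○
○●○○○○
●○○●●○
step 11: ●○○●●○
●●○○○○
●●○○○○
●○●○○○
●●○○○○
●●○●●○
●●○○●○
step 12: ○○●●●○
○○●○○○
○○●○○●
○○●○○●
○○○●○○
○○○●●○
○○○○○○
step 13: ○○●●○○
○●●○●○
○●●●○○
○○●●●○
○○●●○○
○○○●●○
○○●○○○
step 14: ○○○○○○
○○○○●○
○○○○○○
○○○○●○
○○○○○○
○○○○●○
○○●○●○
step 15: ○○○●○○
○○○○○○
○○○○○○
○○○○○○
○○○○○○
○○○●○○
○○○●○○
step 16: ○○○○○○
○○○○○○
○○○○○○
○○○○○○
○○○○○○
○○○○○○
○○●●●○
step 17: ○○○●○○
○○○○○○
○○○○○○
○○○○○○
○○○○○○
○○○●○○
○○○●○○

3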